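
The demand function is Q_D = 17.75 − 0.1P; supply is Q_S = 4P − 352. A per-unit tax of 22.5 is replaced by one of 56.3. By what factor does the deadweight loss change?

6.261

In inverse form: demand P = 177.5 − 10Q, supply P = 88 + 0.25Q.
Competitive equilibrium: 177.5 − 10Q = 88 + 0.25Q → Q* = 8.7317, P* = 90.1829.
For a per-unit tax t: ΔQ = t/10.25, so DWL = ½·t·(t/10.25) = t²/20.5.
At t = 22.5: DWL = 24.695. At t = 56.3: DWL = 154.619.
Ratio = (56.3/22.5)² = 6.261.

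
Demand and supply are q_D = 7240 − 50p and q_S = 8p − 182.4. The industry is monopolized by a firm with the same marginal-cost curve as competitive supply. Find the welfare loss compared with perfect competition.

754.07

In inverse form: demand p = 144.8 − 0.02q, supply p = 22.8 + 0.125q.
Competitive equilibrium: 144.8 − 0.02q = 22.8 + 0.125q → q* = 841.3793, p* = 127.9724.
Marginal revenue: MR = 144.8 − 0.04q. Set MR = MC: 144.8 − 0.04q = 22.8 + 0.125q → q_m = 739.3939.
Price p_m = 144.8 − 0.02·739.3939 = 130.0121; MC(q_m) = 22.8 + 0.125·739.3939 = 115.2242.
Competitive q* = 841.3793, so Δq = 101.9854; wedge = 130.0121 − 115.2242 = 14.7879.
Welfare loss = ½ × 101.9854 × 14.7879 = 754.07.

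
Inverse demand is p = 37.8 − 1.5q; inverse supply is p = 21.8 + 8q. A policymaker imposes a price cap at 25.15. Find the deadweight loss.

Competitive equilibrium: 37.8 − 1.5q = 21.8 + 8q → q* = 1.6842, p* = 35.2737.
At the ceiling p = 25.15, quantity supplied = (25.15 − 21.8)/8 = 0.4188.
Willingness to pay at q' = 0.4188: 37.8 − 1.5·0.4188 = 37.1718.
Δq = 1.6842 − 0.4188 = 1.2654; wedge = 37.1718 − 25.15 = 12.0218.
DWL = ½ × 1.2654 × 12.0218 = 7.61.

7.61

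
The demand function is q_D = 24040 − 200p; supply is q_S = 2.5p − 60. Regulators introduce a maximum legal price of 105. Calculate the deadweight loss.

248.50

In inverse form: demand p = 120.2 − 0.005q, supply p = 24 + 0.4q.
Competitive equilibrium: 120.2 − 0.005q = 24 + 0.4q → q* = 237.5309, p* = 119.0123.
At the ceiling p = 105, quantity supplied = (105 − 24)/0.4 = 202.5.
Willingness to pay at q' = 202.5: 120.2 − 0.005·202.5 = 119.1875.
Δq = 237.5309 − 202.5 = 35.0309; wedge = 119.1875 − 105 = 14.1875.
The triangle = ½ × 35.0309 × 14.1875 = 248.50.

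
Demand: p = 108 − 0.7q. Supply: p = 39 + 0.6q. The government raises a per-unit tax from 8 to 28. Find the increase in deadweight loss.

Competitive equilibrium: 108 − 0.7q = 39 + 0.6q → q* = 53.0769, p* = 70.8462.
For a per-unit tax t: Δq = t/1.3, so DWL = ½·t·(t/1.3) = t²/2.6.
At t = 8: DWL = 24.615. At t = 28: DWL = 301.538.
Increase = 301.538 − 24.615 = 276.92.

276.92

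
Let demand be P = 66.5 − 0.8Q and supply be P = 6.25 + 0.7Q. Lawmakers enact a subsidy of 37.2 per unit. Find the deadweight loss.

Competitive equilibrium: 66.5 − 0.8Q = 6.25 + 0.7Q → Q* = 40.1667, P* = 34.3667.
The subsidy lowers effective supply by 37.2: P = 0.7Q − 30.95.
New quantity: 66.5 − 0.8Q = 0.7Q − 30.95 → Q' = 64.9667.
Overproduction ΔQ = 64.9667 − 40.1667 = 24.8; wedge = subsidy = 37.2.
The triangle = ½ × 24.8 × 37.2 = 461.28.

461.28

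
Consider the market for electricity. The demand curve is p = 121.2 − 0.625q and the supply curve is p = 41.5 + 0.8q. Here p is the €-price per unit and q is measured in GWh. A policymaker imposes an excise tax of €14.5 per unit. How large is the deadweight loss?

€73.77

Competitive equilibrium: 121.2 − 0.625q = 41.5 + 0.8q → q* = 55.9298, p* = 86.2439.
With the tax, the buyer price exceeds the seller price by 14.5: (121.2 − 0.625q) − (41.5 + 0.8q) = 14.5 → q' = 45.7544.
Δq = 55.9298 − 45.7544 = 10.1754; the wedge equals the tax, 14.5.
DWL = ½ × 10.1754 × 14.5 = €73.77.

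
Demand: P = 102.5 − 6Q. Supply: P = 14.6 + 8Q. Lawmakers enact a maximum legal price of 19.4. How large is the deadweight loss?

225.72

Competitive equilibrium: 102.5 − 6Q = 14.6 + 8Q → Q* = 6.2786, P* = 64.8286.
At the ceiling P = 19.4, quantity supplied = (19.4 − 14.6)/8 = 0.6.
Willingness to pay at Q' = 0.6: 102.5 − 6·0.6 = 98.9.
ΔQ = 6.2786 − 0.6 = 5.6786; wedge = 98.9 − 19.4 = 79.5.
The triangle = ½ × 5.6786 × 79.5 = 225.72.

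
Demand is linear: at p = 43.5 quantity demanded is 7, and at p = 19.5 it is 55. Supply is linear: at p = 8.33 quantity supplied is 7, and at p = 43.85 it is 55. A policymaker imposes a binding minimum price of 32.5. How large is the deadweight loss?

25.10

Demand slope = (19.5 − 43.5)/(55 − 7) = −0.5, so p = 47 − 0.5q.
Supply slope = (43.85 − 8.33)/(55 − 7) = 0.74, so p = 3.15 + 0.74q.
Competitive equilibrium: 47 − 0.5q = 3.15 + 0.74q → q* = 35.3629, p* = 29.3185.
At the floor p = 32.5, quantity demanded = (47 − 32.5)/0.5 = 29.
Sellers' marginal cost at q' = 29: 3.15 + 0.74·29 = 24.61.
Δq = 35.3629 − 29 = 6.3629; wedge = 32.5 − 24.61 = 7.89.
Deadweight loss = ½ × 6.3629 × 7.89 = 25.10.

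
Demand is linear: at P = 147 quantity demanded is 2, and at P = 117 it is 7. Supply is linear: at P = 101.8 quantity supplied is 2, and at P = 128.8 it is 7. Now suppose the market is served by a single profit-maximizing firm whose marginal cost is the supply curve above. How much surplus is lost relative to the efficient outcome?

24.11

Demand slope = (117 − 147)/(7 − 2) = −6, so P = 159 − 6Q.
Supply slope = (128.8 − 101.8)/(7 − 2) = 5.4, so P = 91 + 5.4Q.
Competitive equilibrium: 159 − 6Q = 91 + 5.4Q → Q* = 5.96491, P* = 123.21053.
Marginal revenue: MR = 159 − 12Q. Set MR = MC: 159 − 12Q = 91 + 5.4Q → Q_m = 3.90805.
Price P_m = 159 − 6·3.90805 = 135.5517; MC(Q_m) = 91 + 5.4·3.90805 = 112.10347.
Competitive Q* = 5.96491, so ΔQ = 2.05686; wedge = 135.5517 − 112.10347 = 23.44823.
Welfare loss = ½ × 2.05686 × 23.44823 = 24.11.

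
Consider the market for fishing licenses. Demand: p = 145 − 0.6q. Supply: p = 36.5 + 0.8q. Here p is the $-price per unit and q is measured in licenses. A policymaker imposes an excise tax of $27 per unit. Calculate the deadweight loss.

Competitive equilibrium: 145 − 0.6q = 36.5 + 0.8q → q* = 77.5, p* = 98.5.
With the tax, the buyer price exceeds the seller price by 27: (145 − 0.6q) − (36.5 + 0.8q) = 27 → q' = 58.2143.
Δq = 77.5 − 58.2143 = 19.2857; the wedge equals the tax, 27.
DWL = ½ × 19.2857 × 27 = $260.36.

$260.36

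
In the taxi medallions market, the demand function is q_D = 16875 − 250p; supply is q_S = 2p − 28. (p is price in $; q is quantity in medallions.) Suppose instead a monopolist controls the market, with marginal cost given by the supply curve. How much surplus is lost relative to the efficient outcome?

In inverse form: demand p = 67.5 − 0.004q, supply p = 14 + 0.5q.
Competitive equilibrium: 67.5 − 0.004q = 14 + 0.5q → q* = 106.1508, p* = 67.0754.
Marginal revenue: MR = 67.5 − 0.008q. Set MR = MC: 67.5 − 0.008q = 14 + 0.5q → q_m = 105.315.
Price p_m = 67.5 − 0.004·105.315 = 67.0787; MC(q_m) = 14 + 0.5·105.315 = 66.6575.
Competitive q* = 106.1508, so Δq = 0.8358; wedge = 67.0787 − 66.6575 = 0.4212.
DWL = ½ × 0.8358 × 0.4212 = $0.18.

$0.18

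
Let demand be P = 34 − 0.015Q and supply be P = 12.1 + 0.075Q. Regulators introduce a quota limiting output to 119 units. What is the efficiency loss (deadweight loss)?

Competitive equilibrium: 34 − 0.015Q = 12.1 + 0.075Q → Q* = 243.3333, P* = 30.35.
At Q = 119: demand price = 34 − 0.015·119 = 32.215; supply price = 12.1 + 0.075·119 = 21.025.
ΔQ = 243.3333 − 119 = 124.3333; wedge = 32.215 − 21.025 = 11.19.
Deadweight loss = ½ × 124.3333 × 11.19 = 695.645.

695.645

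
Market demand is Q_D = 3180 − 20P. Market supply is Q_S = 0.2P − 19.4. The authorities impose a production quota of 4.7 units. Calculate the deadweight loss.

144.97

In inverse form: demand P = 159 − 0.05Q, supply P = 97 + 5Q.
Competitive equilibrium: 159 − 0.05Q = 97 + 5Q → Q* = 12.2772, P* = 158.3861.
At Q = 4.7: demand price = 159 − 0.05·4.7 = 158.765; supply price = 97 + 5·4.7 = 120.5.
ΔQ = 12.2772 − 4.7 = 7.5772; wedge = 158.765 − 120.5 = 38.265.
Welfare loss = ½ × 7.5772 × 38.265 = 144.97.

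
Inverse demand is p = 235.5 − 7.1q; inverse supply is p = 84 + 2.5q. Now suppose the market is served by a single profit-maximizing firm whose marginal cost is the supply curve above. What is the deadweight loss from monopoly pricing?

Competitive equilibrium: 235.5 − 7.1q = 84 + 2.5q → q* = 15.7813, p* = 123.4531.
Marginal revenue: MR = 235.5 − 14.2q. Set MR = MC: 235.5 − 14.2q = 84 + 2.5q → q_m = 9.0719.
Price p_m = 235.5 − 7.1·9.0719 = 171.0895; MC(q_m) = 84 + 2.5·9.0719 = 106.6798.
Competitive q* = 15.7813, so Δq = 6.7094; wedge = 171.0895 − 106.6798 = 64.4097.
Welfare loss = ½ × 6.7094 × 64.4097 = 216.08.

216.08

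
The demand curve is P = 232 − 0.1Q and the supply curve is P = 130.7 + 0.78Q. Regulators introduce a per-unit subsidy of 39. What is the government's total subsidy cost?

Competitive equilibrium: 232 − 0.1Q = 130.7 + 0.78Q → Q* = 115.1136, P* = 220.4886.
The subsidy lowers effective supply by 39: P = 91.7 + 0.78Q.
New quantity: 232 − 0.1Q = 91.7 + 0.78Q → Q' = 159.4318.
Total subsidy cost = 39 × 159.4318 = 6217.84.

6217.84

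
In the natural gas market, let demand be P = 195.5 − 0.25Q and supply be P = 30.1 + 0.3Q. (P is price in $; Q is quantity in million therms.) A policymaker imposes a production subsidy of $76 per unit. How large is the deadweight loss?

$5250.91 million

Competitive equilibrium: 195.5 − 0.25Q = 30.1 + 0.3Q → Q* = 300.7273, P* = 120.3182.
The subsidy lowers effective supply by 76: P = 0.3Q − 45.9.
New quantity: 195.5 − 0.25Q = 0.3Q − 45.9 → Q' = 438.9091.
Overproduction ΔQ = 438.9091 − 300.7273 = 138.1818; wedge = subsidy = 76.
Welfare loss = ½ × 138.1818 × 76 = $5250.91 million.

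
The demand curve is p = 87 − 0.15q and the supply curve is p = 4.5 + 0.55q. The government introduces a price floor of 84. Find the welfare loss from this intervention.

Competitive equilibrium: 87 − 0.15q = 4.5 + 0.55q → q* = 117.8571, p* = 69.3214.
At the floor p = 84, quantity demanded = (87 − 84)/0.15 = 20.
Sellers' marginal cost at q' = 20: 4.5 + 0.55·20 = 15.5.
Δq = 117.8571 − 20 = 97.8571; wedge = 84 − 15.5 = 68.5.
Welfare loss = ½ × 97.8571 × 68.5 = 3351.61.

3351.61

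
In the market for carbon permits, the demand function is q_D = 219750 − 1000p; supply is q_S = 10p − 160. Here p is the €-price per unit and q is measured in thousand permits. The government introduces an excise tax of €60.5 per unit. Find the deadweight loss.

In inverse form: demand p = 219.75 − 0.001q, supply p = 16 + 0.1q.
Competitive equilibrium: 219.75 − 0.001q = 16 + 0.1q → q* = 2017.3267, p* = 217.7327.
With the tax, the buyer price exceeds the seller price by 60.5: (219.75 − 0.001q) − (16 + 0.1q) = 60.5 → q' = 1418.3168.
Δq = 2017.3267 − 1418.3168 = 599.0099; the wedge equals the tax, 60.5.
Deadweight loss = ½ × 599.0099 × 60.5 = €18120.05 thousand.

€18120.05 thousand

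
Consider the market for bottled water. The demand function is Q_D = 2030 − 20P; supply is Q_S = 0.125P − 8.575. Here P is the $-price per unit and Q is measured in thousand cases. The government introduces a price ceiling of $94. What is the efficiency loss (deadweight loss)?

In inverse form: demand P = 101.5 − 0.05Q, supply P = 68.6 + 8Q.
Competitive equilibrium: 101.5 − 0.05Q = 68.6 + 8Q → Q* = 4.087, P* = 101.2957.
At the ceiling P = 94, quantity supplied = (94 − 68.6)/8 = 3.175.
Willingness to pay at Q' = 3.175: 101.5 − 0.05·3.175 = 101.3413.
ΔQ = 4.087 − 3.175 = 0.912; wedge = 101.3413 − 94 = 7.3413.
Deadweight loss = ½ × 0.912 × 7.3413 = $3.35 thousand.

$3.35 thousand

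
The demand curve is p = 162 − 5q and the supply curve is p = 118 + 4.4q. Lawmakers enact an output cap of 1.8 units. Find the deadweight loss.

39.01

Competitive equilibrium: 162 − 5q = 118 + 4.4q → q* = 4.6809, p* = 138.5957.
At q = 1.8: demand price = 162 − 5·1.8 = 153; supply price = 118 + 4.4·1.8 = 125.92.
Δq = 4.6809 − 1.8 = 2.8809; wedge = 153 − 125.92 = 27.08.
DWL = ½ × 2.8809 × 27.08 = 39.01.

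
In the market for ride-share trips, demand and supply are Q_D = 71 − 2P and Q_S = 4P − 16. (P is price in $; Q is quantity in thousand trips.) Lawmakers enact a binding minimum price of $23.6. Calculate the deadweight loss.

$124.215 thousand

In inverse form: demand P = 35.5 − 0.5Q, supply P = 4 + 0.25Q.
Competitive equilibrium: 35.5 − 0.5Q = 4 + 0.25Q → Q* = 42, P* = 14.5.
At the floor P = 23.6, quantity demanded = (35.5 − 23.6)/0.5 = 23.8.
Sellers' marginal cost at Q' = 23.8: 4 + 0.25·23.8 = 9.95.
ΔQ = 42 − 23.8 = 18.2; wedge = 23.6 − 9.95 = 13.65.
Welfare loss = ½ × 18.2 × 13.65 = $124.215 thousand.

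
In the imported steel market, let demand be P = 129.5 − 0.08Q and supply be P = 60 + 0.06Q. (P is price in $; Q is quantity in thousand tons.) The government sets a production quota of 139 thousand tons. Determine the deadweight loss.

$8942.86 thousand

Competitive equilibrium: 129.5 − 0.08Q = 60 + 0.06Q → Q* = 496.4286, P* = 89.7857.
At Q = 139: demand price = 129.5 − 0.08·139 = 118.38; supply price = 60 + 0.06·139 = 68.34.
ΔQ = 496.4286 − 139 = 357.4286; wedge = 118.38 − 68.34 = 50.04.
Deadweight loss = ½ × 357.4286 × 50.04 = $8942.86 thousand.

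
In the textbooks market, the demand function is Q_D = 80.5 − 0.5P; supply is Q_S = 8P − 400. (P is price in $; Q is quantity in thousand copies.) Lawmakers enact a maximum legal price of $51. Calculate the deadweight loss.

In inverse form: demand P = 161 − 2Q, supply P = 50 + 0.125Q.
Competitive equilibrium: 161 − 2Q = 50 + 0.125Q → Q* = 52.2353, P* = 56.5294.
At the ceiling P = 51, quantity supplied = (51 − 50)/0.125 = 8.
Willingness to pay at Q' = 8: 161 − 2·8 = 145.
ΔQ = 52.2353 − 8 = 44.2353; wedge = 145 − 51 = 94.
Deadweight loss = ½ × 44.2353 × 94 = $2079.06 thousand.

$2079.06 thousand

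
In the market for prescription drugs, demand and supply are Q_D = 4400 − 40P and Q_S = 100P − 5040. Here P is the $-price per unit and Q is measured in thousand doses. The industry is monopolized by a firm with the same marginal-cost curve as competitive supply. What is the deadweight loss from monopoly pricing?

$8809.92 thousand

In inverse form: demand P = 110 − 0.025Q, supply P = 50.4 + 0.01Q.
Competitive equilibrium: 110 − 0.025Q = 50.4 + 0.01Q → Q* = 1702.85714, P* = 67.42857.
Marginal revenue: MR = 110 − 0.05Q. Set MR = MC: 110 − 0.05Q = 50.4 + 0.01Q → Q_m = 993.33333.
Price P_m = 110 − 0.025·993.33333 = 85.16667; MC(Q_m) = 50.4 + 0.01·993.33333 = 60.33333.
Competitive Q* = 1702.85714, so ΔQ = 709.52381; wedge = 85.16667 − 60.33333 = 24.83334.
Welfare loss = ½ × 709.52381 × 24.83334 = $8809.92 thousand.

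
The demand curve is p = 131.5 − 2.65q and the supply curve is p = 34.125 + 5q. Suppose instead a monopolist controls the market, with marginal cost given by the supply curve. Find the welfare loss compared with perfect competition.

Competitive equilibrium: 131.5 − 2.65q = 34.125 + 5q → q* = 12.7288, p* = 97.7688.
Marginal revenue: MR = 131.5 − 5.3q. Set MR = MC: 131.5 − 5.3q = 34.125 + 5q → q_m = 9.4539.
Price p_m = 131.5 − 2.65·9.4539 = 106.4472; MC(q_m) = 34.125 + 5·9.4539 = 81.3945.
Competitive q* = 12.7288, so Δq = 3.2749; wedge = 106.4472 − 81.3945 = 25.0527.
Welfare loss = ½ × 3.2749 × 25.0527 = 41.02.

41.02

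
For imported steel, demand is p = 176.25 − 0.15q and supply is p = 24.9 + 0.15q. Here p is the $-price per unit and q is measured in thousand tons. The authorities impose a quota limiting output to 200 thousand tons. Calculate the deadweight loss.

$13908.04 thousand

Competitive equilibrium: 176.25 − 0.15q = 24.9 + 0.15q → q* = 504.5, p* = 100.575.
At q = 200: demand price = 176.25 − 0.15·200 = 146.25; supply price = 24.9 + 0.15·200 = 54.9.
Δq = 504.5 − 200 = 304.5; wedge = 146.25 − 54.9 = 91.35.
The triangle = ½ × 304.5 × 91.35 = $13908.04 thousand.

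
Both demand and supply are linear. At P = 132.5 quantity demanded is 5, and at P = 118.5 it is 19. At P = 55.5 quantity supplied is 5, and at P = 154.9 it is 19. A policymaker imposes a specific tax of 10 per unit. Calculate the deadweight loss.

6.17

Demand slope = (118.5 − 132.5)/(19 − 5) = −1, so P = 137.5 − Q.
Supply slope = (154.9 − 55.5)/(19 − 5) = 7.1, so P = 20 + 7.1Q.
Competitive equilibrium: 137.5 − Q = 20 + 7.1Q → Q* = 14.5062, P* = 122.9938.
With the tax, the buyer price exceeds the seller price by 10: (137.5 − Q) − (20 + 7.1Q) = 10 → Q' = 13.2716.
ΔQ = 14.5062 − 13.2716 = 1.2346; the wedge equals the tax, 10.
Welfare loss = ½ × 1.2346 × 10 = 6.17.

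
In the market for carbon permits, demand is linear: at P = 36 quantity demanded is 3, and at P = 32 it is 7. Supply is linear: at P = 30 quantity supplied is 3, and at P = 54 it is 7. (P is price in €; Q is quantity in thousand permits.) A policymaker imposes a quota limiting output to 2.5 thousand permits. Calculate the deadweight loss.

€6.45 thousand

Demand slope = (32 − 36)/(7 − 3) = −1, so P = 39 − Q.
Supply slope = (54 − 30)/(7 − 3) = 6, so P = 12 + 6Q.
Competitive equilibrium: 39 − Q = 12 + 6Q → Q* = 3.8571, P* = 35.1429.
At Q = 2.5: demand price = 39 − 1·2.5 = 36.5; supply price = 12 + 6·2.5 = 27.
ΔQ = 3.8571 − 2.5 = 1.3571; wedge = 36.5 − 27 = 9.5.
Welfare loss = ½ × 1.3571 × 9.5 = €6.45 thousand.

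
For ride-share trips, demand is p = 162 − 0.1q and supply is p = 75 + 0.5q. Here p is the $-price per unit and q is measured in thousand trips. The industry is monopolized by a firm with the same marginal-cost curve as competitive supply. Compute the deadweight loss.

Competitive equilibrium: 162 − 0.1q = 75 + 0.5q → q* = 145, p* = 147.5.
Marginal revenue: MR = 162 − 0.2q. Set MR = MC: 162 − 0.2q = 75 + 0.5q → q_m = 124.2857.
Price p_m = 162 − 0.1·124.2857 = 149.5714; MC(q_m) = 75 + 0.5·124.2857 = 137.1429.
Competitive q* = 145, so Δq = 20.7143; wedge = 149.5714 − 137.1429 = 12.4285.
DWL = ½ × 20.7143 × 12.4285 = $128.72 thousand.

$128.72 thousand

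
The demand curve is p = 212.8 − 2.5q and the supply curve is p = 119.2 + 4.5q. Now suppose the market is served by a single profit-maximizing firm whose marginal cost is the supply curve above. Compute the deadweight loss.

43.34

Competitive equilibrium: 212.8 − 2.5q = 119.2 + 4.5q → q* = 13.3714, p* = 179.3714.
Marginal revenue: MR = 212.8 − 5q. Set MR = MC: 212.8 − 5q = 119.2 + 4.5q → q_m = 9.8526.
Price p_m = 212.8 − 2.5·9.8526 = 188.1685; MC(q_m) = 119.2 + 4.5·9.8526 = 163.5367.
Competitive q* = 13.3714, so Δq = 3.5188; wedge = 188.1685 − 163.5367 = 24.6318.
Deadweight loss = ½ × 3.5188 × 24.6318 = 43.34.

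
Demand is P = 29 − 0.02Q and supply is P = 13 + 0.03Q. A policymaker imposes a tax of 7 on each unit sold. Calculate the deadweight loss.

490

Competitive equilibrium: 29 − 0.02Q = 13 + 0.03Q → Q* = 320, P* = 22.6.
With the tax, the buyer price exceeds the seller price by 7: (29 − 0.02Q) − (13 + 0.03Q) = 7 → Q' = 180.
ΔQ = 320 − 180 = 140; the wedge equals the tax, 7.
Deadweight loss = ½ × 140 × 7 = 490.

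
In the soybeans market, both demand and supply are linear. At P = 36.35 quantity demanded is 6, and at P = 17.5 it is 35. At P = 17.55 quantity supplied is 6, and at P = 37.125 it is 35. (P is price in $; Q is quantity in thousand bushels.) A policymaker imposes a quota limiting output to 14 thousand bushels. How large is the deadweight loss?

$25.37 thousand

Demand slope = (17.5 − 36.35)/(35 − 6) = −0.65, so P = 40.25 − 0.65Q.
Supply slope = (37.125 − 17.55)/(35 − 6) = 0.675, so P = 13.5 + 0.675Q.
Competitive equilibrium: 40.25 − 0.65Q = 13.5 + 0.675Q → Q* = 20.1887, P* = 27.1274.
At Q = 14: demand price = 40.25 − 0.65·14 = 31.15; supply price = 13.5 + 0.675·14 = 22.95.
ΔQ = 20.1887 − 14 = 6.1887; wedge = 31.15 − 22.95 = 8.2.
DWL = ½ × 6.1887 × 8.2 = $25.37 thousand.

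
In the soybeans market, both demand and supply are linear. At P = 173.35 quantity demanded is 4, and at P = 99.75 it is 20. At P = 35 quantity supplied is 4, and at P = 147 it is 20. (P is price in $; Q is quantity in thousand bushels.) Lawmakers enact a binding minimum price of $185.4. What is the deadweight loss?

Demand slope = (99.75 − 173.35)/(20 − 4) = −4.6, so P = 191.75 − 4.6Q.
Supply slope = (147 − 35)/(20 − 4) = 7, so P = 7 + 7Q.
Competitive equilibrium: 191.75 − 4.6Q = 7 + 7Q → Q* = 15.9267, P* = 118.4871.
At the floor P = 185.4, quantity demanded = (191.75 − 185.4)/4.6 = 1.3804.
Sellers' marginal cost at Q' = 1.3804: 7 + 7·1.3804 = 16.6628.
ΔQ = 15.9267 − 1.3804 = 14.5463; wedge = 185.4 − 16.6628 = 168.7372.
DWL = ½ × 14.5463 × 168.7372 = $1227.25 thousand.

$1227.25 thousand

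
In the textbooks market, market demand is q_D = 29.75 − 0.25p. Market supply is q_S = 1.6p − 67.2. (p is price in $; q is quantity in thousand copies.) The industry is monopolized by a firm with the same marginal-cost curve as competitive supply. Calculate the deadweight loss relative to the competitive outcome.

$137.86 thousand

In inverse form: demand p = 119 − 4q, supply p = 42 + 0.625q.
Competitive equilibrium: 119 − 4q = 42 + 0.625q → q* = 16.6486, p* = 52.4054.
Marginal revenue: MR = 119 − 8q. Set MR = MC: 119 − 8q = 42 + 0.625q → q_m = 8.9275.
Price p_m = 119 − 4·8.9275 = 83.29; MC(q_m) = 42 + 0.625·8.9275 = 47.5797.
Competitive q* = 16.6486, so Δq = 7.7211; wedge = 83.29 − 47.5797 = 35.7103.
The triangle = ½ × 7.7211 × 35.7103 = $137.86 thousand.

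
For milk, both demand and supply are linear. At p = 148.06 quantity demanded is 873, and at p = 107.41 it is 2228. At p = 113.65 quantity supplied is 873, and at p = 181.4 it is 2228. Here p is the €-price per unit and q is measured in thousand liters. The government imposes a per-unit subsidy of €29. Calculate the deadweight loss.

Demand slope = (107.41 − 148.06)/(2228 − 873) = −0.03, so p = 174.25 − 0.03q.
Supply slope = (181.4 − 113.65)/(2228 − 873) = 0.05, so p = 70 + 0.05q.
Competitive equilibrium: 174.25 − 0.03q = 70 + 0.05q → q* = 1303.125, p* = 135.1563.
The subsidy lowers effective supply by 29: p = 41 + 0.05q.
New quantity: 174.25 − 0.03q = 41 + 0.05q → q' = 1665.625.
Overproduction Δq = 1665.625 − 1303.125 = 362.5; wedge = subsidy = 29.
The triangle = ½ × 362.5 × 29 = €5256.25 thousand.

€5256.25 thousand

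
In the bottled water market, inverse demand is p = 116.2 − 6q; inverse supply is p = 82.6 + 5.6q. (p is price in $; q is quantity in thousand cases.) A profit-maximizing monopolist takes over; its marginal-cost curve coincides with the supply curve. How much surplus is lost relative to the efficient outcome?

$5.66 thousand

Competitive equilibrium: 116.2 − 6q = 82.6 + 5.6q → q* = 2.8966, p* = 98.8207.
Marginal revenue: MR = 116.2 − 12q. Set MR = MC: 116.2 − 12q = 82.6 + 5.6q → q_m = 1.9091.
Price p_m = 116.2 − 6·1.9091 = 104.7454; MC(q_m) = 82.6 + 5.6·1.9091 = 93.291.
Competitive q* = 2.8966, so Δq = 0.9875; wedge = 104.7454 − 93.291 = 11.4544.
The triangle = ½ × 0.9875 × 11.4544 = $5.66 thousand.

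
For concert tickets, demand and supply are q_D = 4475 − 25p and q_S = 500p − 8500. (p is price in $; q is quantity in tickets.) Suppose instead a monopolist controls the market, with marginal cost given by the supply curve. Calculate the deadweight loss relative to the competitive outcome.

$74343.50

In inverse form: demand p = 179 − 0.04q, supply p = 17 + 0.002q.
Competitive equilibrium: 179 − 0.04q = 17 + 0.002q → q* = 3857.14286, p* = 24.71429.
Marginal revenue: MR = 179 − 0.08q. Set MR = MC: 179 − 0.08q = 17 + 0.002q → q_m = 1975.60976.
Price p_m = 179 − 0.04·1975.60976 = 99.97561; MC(q_m) = 17 + 0.002·1975.60976 = 20.95122.
Competitive q* = 3857.14286, so Δq = 1881.5331; wedge = 99.97561 − 20.95122 = 79.02439.
The triangle = ½ × 1881.5331 × 79.02439 = $74343.50.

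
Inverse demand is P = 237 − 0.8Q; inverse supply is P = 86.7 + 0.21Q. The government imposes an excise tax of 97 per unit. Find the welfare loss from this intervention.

4657.92

Competitive equilibrium: 237 − 0.8Q = 86.7 + 0.21Q → Q* = 148.8119, P* = 117.9505.
With the tax, the buyer price exceeds the seller price by 97: (237 − 0.8Q) − (86.7 + 0.21Q) = 97 → Q' = 52.7723.
ΔQ = 148.8119 − 52.7723 = 96.0396; the wedge equals the tax, 97.
Deadweight loss = ½ × 96.0396 × 97 = 4657.92.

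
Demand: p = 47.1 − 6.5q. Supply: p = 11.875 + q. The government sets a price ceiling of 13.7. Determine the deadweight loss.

Competitive equilibrium: 47.1 − 6.5q = 11.875 + q → q* = 4.6967, p* = 16.5717.
At the ceiling p = 13.7, quantity supplied = (13.7 − 11.875)/1 = 1.825.
Willingness to pay at q' = 1.825: 47.1 − 6.5·1.825 = 35.2375.
Δq = 4.6967 − 1.825 = 2.8717; wedge = 35.2375 − 13.7 = 21.5375.
Deadweight loss = ½ × 2.8717 × 21.5375 = 30.92.

30.92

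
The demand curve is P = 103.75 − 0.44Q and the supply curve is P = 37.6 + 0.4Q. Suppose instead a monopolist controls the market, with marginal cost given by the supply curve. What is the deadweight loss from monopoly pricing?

307.78

Competitive equilibrium: 103.75 − 0.44Q = 37.6 + 0.4Q → Q* = 78.75, P* = 69.1.
Marginal revenue: MR = 103.75 − 0.88Q. Set MR = MC: 103.75 − 0.88Q = 37.6 + 0.4Q → Q_m = 51.6797.
Price P_m = 103.75 − 0.44·51.6797 = 81.0109; MC(Q_m) = 37.6 + 0.4·51.6797 = 58.2719.
Competitive Q* = 78.75, so ΔQ = 27.0703; wedge = 81.0109 − 58.2719 = 22.739.
DWL = ½ × 27.0703 × 22.739 = 307.78.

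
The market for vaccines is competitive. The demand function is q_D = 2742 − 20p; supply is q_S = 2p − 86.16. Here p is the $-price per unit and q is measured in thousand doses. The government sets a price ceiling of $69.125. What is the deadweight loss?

In inverse form: demand p = 137.1 − 0.05q, supply p = 43.08 + 0.5q.
Competitive equilibrium: 137.1 − 0.05q = 43.08 + 0.5q → q* = 170.9455, p* = 128.5527.
At the ceiling p = 69.125, quantity supplied = (69.125 − 43.08)/0.5 = 52.09.
Willingness to pay at q' = 52.09: 137.1 − 0.05·52.09 = 134.4955.
Δq = 170.9455 − 52.09 = 118.8555; wedge = 134.4955 − 69.125 = 65.3705.
Deadweight loss = ½ × 118.8555 × 65.3705 = $3884.82 thousand.

$3884.82 thousand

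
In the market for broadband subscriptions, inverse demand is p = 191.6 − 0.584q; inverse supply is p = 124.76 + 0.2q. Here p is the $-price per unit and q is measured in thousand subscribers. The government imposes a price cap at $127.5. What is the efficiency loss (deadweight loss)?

$2007.09 thousand

Competitive equilibrium: 191.6 − 0.584q = 124.76 + 0.2q → q* = 85.2551, p* = 141.811.
At the ceiling p = 127.5, quantity supplied = (127.5 − 124.76)/0.2 = 13.7.
Willingness to pay at q' = 13.7: 191.6 − 0.584·13.7 = 183.5992.
Δq = 85.2551 − 13.7 = 71.5551; wedge = 183.5992 − 127.5 = 56.0992.
DWL = ½ × 71.5551 × 56.0992 = $2007.09 thousand.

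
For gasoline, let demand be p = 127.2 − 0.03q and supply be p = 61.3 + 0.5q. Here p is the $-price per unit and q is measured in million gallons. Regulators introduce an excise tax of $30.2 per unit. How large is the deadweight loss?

Competitive equilibrium: 127.2 − 0.03q = 61.3 + 0.5q → q* = 124.33962, p* = 123.46981.
With the tax, the buyer price exceeds the seller price by 30.2: (127.2 − 0.03q) − (61.3 + 0.5q) = 30.2 → q' = 67.35849.
Δq = 124.33962 − 67.35849 = 56.98113; the wedge equals the tax, 30.2.
Welfare loss = ½ × 56.98113 × 30.2 = $860.42 million.

$860.42 million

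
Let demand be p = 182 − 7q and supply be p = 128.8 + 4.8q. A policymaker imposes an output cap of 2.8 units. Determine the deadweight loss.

17.22

Competitive equilibrium: 182 − 7q = 128.8 + 4.8q → q* = 4.5085, p* = 150.4407.
At q = 2.8: demand price = 182 − 7·2.8 = 162.4; supply price = 128.8 + 4.8·2.8 = 142.24.
Δq = 4.5085 − 2.8 = 1.7085; wedge = 162.4 − 142.24 = 20.16.
Deadweight loss = ½ × 1.7085 × 20.16 = 17.22.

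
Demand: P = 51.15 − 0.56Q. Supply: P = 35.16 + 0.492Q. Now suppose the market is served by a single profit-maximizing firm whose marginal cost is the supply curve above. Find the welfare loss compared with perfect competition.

14.67

Competitive equilibrium: 51.15 − 0.56Q = 35.16 + 0.492Q → Q* = 15.1996, P* = 42.6382.
Marginal revenue: MR = 51.15 − 1.12Q. Set MR = MC: 51.15 − 1.12Q = 35.16 + 0.492Q → Q_m = 9.9194.
Price P_m = 51.15 − 0.56·9.9194 = 45.5951; MC(Q_m) = 35.16 + 0.492·9.9194 = 40.0403.
Competitive Q* = 15.1996, so ΔQ = 5.2802; wedge = 45.5951 − 40.0403 = 5.5548.
The triangle = ½ × 5.2802 × 5.5548 = 14.67.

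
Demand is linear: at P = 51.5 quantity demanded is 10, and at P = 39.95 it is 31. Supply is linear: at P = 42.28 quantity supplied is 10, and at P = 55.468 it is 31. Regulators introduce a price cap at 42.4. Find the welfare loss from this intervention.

Demand slope = (39.95 − 51.5)/(31 − 10) = −0.55, so P = 57 − 0.55Q.
Supply slope = (55.468 − 42.28)/(31 − 10) = 0.628, so P = 36 + 0.628Q.
Competitive equilibrium: 57 − 0.55Q = 36 + 0.628Q → Q* = 17.8268, P* = 47.1952.
At the ceiling P = 42.4, quantity supplied = (42.4 − 36)/0.628 = 10.1911.
Willingness to pay at Q' = 10.1911: 57 − 0.55·10.1911 = 51.3949.
ΔQ = 17.8268 − 10.1911 = 7.6357; wedge = 51.3949 − 42.4 = 8.9949.
DWL = ½ × 7.6357 × 8.9949 = 34.34.

34.34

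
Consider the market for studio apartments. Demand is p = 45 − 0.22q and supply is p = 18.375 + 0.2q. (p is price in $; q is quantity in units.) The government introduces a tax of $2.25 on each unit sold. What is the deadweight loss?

$6.03

Competitive equilibrium: 45 − 0.22q = 18.375 + 0.2q → q* = 63.3929, p* = 31.0536.
With the tax, the buyer price exceeds the seller price by 2.25: (45 − 0.22q) − (18.375 + 0.2q) = 2.25 → q' = 58.0357.
Δq = 63.3929 − 58.0357 = 5.3572; the wedge equals the tax, 2.25.
The triangle = ½ × 5.3572 × 2.25 = $6.03.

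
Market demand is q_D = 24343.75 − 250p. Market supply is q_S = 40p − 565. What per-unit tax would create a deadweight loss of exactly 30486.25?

In inverse form: demand p = 97.375 − 0.004q, supply p = 14.125 + 0.025q.
Competitive equilibrium: 97.375 − 0.004q = 14.125 + 0.025q → q* = 2870.6897, p* = 85.8922.
A tax t gives Δq = t/0.029 and wedge t, so DWL = t²/0.058.
t²/0.058 = 30486.25 → t² = 1768.2025 → t = 42.05.

42.05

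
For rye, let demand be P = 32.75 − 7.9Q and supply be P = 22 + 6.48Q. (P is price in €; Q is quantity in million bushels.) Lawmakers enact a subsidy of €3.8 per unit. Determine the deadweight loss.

Competitive equilibrium: 32.75 − 7.9Q = 22 + 6.48Q → Q* = 0.7476, P* = 26.8442.
The subsidy lowers effective supply by 3.8: P = 18.2 + 6.48Q.
New quantity: 32.75 − 7.9Q = 18.2 + 6.48Q → Q' = 1.0118.
Overproduction ΔQ = 1.0118 − 0.7476 = 0.2642; wedge = subsidy = 3.8.
Welfare loss = ½ × 0.2642 × 3.8 = €0.50 million.

€0.50 million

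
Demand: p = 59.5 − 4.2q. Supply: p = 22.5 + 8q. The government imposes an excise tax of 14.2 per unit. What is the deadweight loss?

Competitive equilibrium: 59.5 − 4.2q = 22.5 + 8q → q* = 3.0328, p* = 46.7623.
With the tax, the buyer price exceeds the seller price by 14.2: (59.5 − 4.2q) − (22.5 + 8q) = 14.2 → q' = 1.8689.
Δq = 3.0328 − 1.8689 = 1.1639; the wedge equals the tax, 14.2.
DWL = ½ × 1.1639 × 14.2 = 8.26.

8.26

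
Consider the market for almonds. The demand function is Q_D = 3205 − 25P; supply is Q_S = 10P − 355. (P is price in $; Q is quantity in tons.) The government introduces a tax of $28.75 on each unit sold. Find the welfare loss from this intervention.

$2952.01

In inverse form: demand P = 128.2 − 0.04Q, supply P = 35.5 + 0.1Q.
Competitive equilibrium: 128.2 − 0.04Q = 35.5 + 0.1Q → Q* = 662.1429, P* = 101.7143.
With the tax, the buyer price exceeds the seller price by 28.75: (128.2 − 0.04Q) − (35.5 + 0.1Q) = 28.75 → Q' = 456.7857.
ΔQ = 662.1429 − 456.7857 = 205.3572; the wedge equals the tax, 28.75.
Welfare loss = ½ × 205.3572 × 28.75 = $2952.01.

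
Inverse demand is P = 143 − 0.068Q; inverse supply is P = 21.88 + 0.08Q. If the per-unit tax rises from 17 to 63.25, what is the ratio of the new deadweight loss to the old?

Competitive equilibrium: 143 − 0.068Q = 21.88 + 0.08Q → Q* = 818.3784, P* = 87.3503.
For a per-unit tax t: ΔQ = t/0.148, so DWL = ½·t·(t/0.148) = t²/0.296.
At t = 17: DWL = 976.351. At t = 63.25: DWL = 13515.414.
Ratio = (63.25/17)² = 13.843.

13.843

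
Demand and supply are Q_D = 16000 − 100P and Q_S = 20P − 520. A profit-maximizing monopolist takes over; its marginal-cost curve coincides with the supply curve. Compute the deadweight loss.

3053.74

In inverse form: demand P = 160 − 0.01Q, supply P = 26 + 0.05Q.
Competitive equilibrium: 160 − 0.01Q = 26 + 0.05Q → Q* = 2233.33333, P* = 137.66667.
Marginal revenue: MR = 160 − 0.02Q. Set MR = MC: 160 − 0.02Q = 26 + 0.05Q → Q_m = 1914.28571.
Price P_m = 160 − 0.01·1914.28571 = 140.85714; MC(Q_m) = 26 + 0.05·1914.28571 = 121.71429.
Competitive Q* = 2233.33333, so ΔQ = 319.04762; wedge = 140.85714 − 121.71429 = 19.14285.
Welfare loss = ½ × 319.04762 × 19.14285 = 3053.74.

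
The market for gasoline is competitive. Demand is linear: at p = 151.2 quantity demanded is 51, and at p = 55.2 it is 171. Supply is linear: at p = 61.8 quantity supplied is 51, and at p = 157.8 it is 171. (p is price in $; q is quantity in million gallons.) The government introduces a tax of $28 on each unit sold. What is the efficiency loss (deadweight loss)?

$245 million

Demand slope = (55.2 − 151.2)/(171 − 51) = −0.8, so p = 192 − 0.8q.
Supply slope = (157.8 − 61.8)/(171 − 51) = 0.8, so p = 21 + 0.8q.
Competitive equilibrium: 192 − 0.8q = 21 + 0.8q → q* = 106.875, p* = 106.5.
With the tax, the buyer price exceeds the seller price by 28: (192 − 0.8q) − (21 + 0.8q) = 28 → q' = 89.375.
Δq = 106.875 − 89.375 = 17.5; the wedge equals the tax, 28.
Deadweight loss = ½ × 17.5 × 28 = $245 million.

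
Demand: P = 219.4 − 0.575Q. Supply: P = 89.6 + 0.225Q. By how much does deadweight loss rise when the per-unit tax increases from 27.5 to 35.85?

330.61

Competitive equilibrium: 219.4 − 0.575Q = 89.6 + 0.225Q → Q* = 162.25, P* = 126.1063.
For a per-unit tax t: ΔQ = t/0.8, so DWL = ½·t·(t/0.8) = t²/1.6.
At t = 27.5: DWL = 472.656. At t = 35.85: DWL = 803.264.
Increase = 803.264 − 472.656 = 330.61.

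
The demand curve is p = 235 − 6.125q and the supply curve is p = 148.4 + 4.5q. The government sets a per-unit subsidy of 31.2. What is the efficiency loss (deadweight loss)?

Competitive equilibrium: 235 − 6.125q = 148.4 + 4.5q → q* = 8.1506, p* = 185.0776.
The subsidy lowers effective supply by 31.2: p = 117.2 + 4.5q.
New quantity: 235 − 6.125q = 117.2 + 4.5q → q' = 11.0871.
Overproduction Δq = 11.0871 − 8.1506 = 2.9365; wedge = subsidy = 31.2.
Deadweight loss = ½ × 2.9365 × 31.2 = 45.81.

45.81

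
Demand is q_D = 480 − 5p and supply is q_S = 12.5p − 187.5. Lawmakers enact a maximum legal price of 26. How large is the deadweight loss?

In inverse form: demand p = 96 − 0.2q, supply p = 15 + 0.08q.
Competitive equilibrium: 96 − 0.2q = 15 + 0.08q → q* = 289.2857, p* = 38.1429.
At the ceiling p = 26, quantity supplied = (26 − 15)/0.08 = 137.5.
Willingness to pay at q' = 137.5: 96 − 0.2·137.5 = 68.5.
Δq = 289.2857 − 137.5 = 151.7857; wedge = 68.5 − 26 = 42.5.
Deadweight loss = ½ × 151.7857 × 42.5 = 3225.45.

3225.45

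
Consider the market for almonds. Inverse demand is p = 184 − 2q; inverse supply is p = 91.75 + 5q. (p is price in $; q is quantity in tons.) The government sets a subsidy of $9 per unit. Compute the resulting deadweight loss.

Competitive equilibrium: 184 − 2q = 91.75 + 5q → q* = 13.1786, p* = 157.6429.
The subsidy lowers effective supply by 9: p = 82.75 + 5q.
New quantity: 184 − 2q = 82.75 + 5q → q' = 14.4643.
Overproduction Δq = 14.4643 − 13.1786 = 1.2857; wedge = subsidy = 9.
Deadweight loss = ½ × 1.2857 × 9 = $5.79.

$5.79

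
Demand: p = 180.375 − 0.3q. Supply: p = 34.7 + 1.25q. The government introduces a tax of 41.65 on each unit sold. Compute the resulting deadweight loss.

559.59

Competitive equilibrium: 180.375 − 0.3q = 34.7 + 1.25q → q* = 93.9839, p* = 152.1798.
With the tax, the buyer price exceeds the seller price by 41.65: (180.375 − 0.3q) − (34.7 + 1.25q) = 41.65 → q' = 67.1129.
Δq = 93.9839 − 67.1129 = 26.871; the wedge equals the tax, 41.65.
Deadweight loss = ½ × 26.871 × 41.65 = 559.59.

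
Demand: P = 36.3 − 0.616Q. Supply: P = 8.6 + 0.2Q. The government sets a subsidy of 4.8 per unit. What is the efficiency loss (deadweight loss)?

Competitive equilibrium: 36.3 − 0.616Q = 8.6 + 0.2Q → Q* = 33.9461, P* = 15.3892.
The subsidy lowers effective supply by 4.8: P = 3.8 + 0.2Q.
New quantity: 36.3 − 0.616Q = 3.8 + 0.2Q → Q' = 39.8284.
Overproduction ΔQ = 39.8284 − 33.9461 = 5.8823; wedge = subsidy = 4.8.
Welfare loss = ½ × 5.8823 × 4.8 = 14.12.

14.12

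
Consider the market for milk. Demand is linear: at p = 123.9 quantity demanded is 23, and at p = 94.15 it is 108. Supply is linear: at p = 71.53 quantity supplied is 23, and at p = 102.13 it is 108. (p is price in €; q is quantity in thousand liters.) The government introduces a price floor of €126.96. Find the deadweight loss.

Demand slope = (94.15 − 123.9)/(108 − 23) = −0.35, so p = 131.95 − 0.35q.
Supply slope = (102.13 − 71.53)/(108 − 23) = 0.36, so p = 63.25 + 0.36q.
Competitive equilibrium: 131.95 − 0.35q = 63.25 + 0.36q → q* = 96.7606, p* = 98.0838.
At the floor p = 126.96, quantity demanded = (131.95 − 126.96)/0.35 = 14.2571.
Sellers' marginal cost at q' = 14.2571: 63.25 + 0.36·14.2571 = 68.3826.
Δq = 96.7606 − 14.2571 = 82.5035; wedge = 126.96 − 68.3826 = 58.5774.
DWL = ½ × 82.5035 × 58.5774 = €2416.42 thousand.

€2416.42 thousand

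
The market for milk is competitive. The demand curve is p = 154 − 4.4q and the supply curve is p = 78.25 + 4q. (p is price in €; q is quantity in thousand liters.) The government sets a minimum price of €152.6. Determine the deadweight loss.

€317.87 thousand

Competitive equilibrium: 154 − 4.4q = 78.25 + 4q → q* = 9.0179, p* = 114.3214.
At the floor p = 152.6, quantity demanded = (154 − 152.6)/4.4 = 0.3182.
Sellers' marginal cost at q' = 0.3182: 78.25 + 4·0.3182 = 79.5228.
Δq = 9.0179 − 0.3182 = 8.6997; wedge = 152.6 − 79.5228 = 73.0772.
The triangle = ½ × 8.6997 × 73.0772 = €317.87 thousand.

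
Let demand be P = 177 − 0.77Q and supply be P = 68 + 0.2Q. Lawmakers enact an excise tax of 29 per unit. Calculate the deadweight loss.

Competitive equilibrium: 177 − 0.77Q = 68 + 0.2Q → Q* = 112.3711, P* = 90.4742.
With the tax, the buyer price exceeds the seller price by 29: (177 − 0.77Q) − (68 + 0.2Q) = 29 → Q' = 82.4742.
ΔQ = 112.3711 − 82.4742 = 29.8969; the wedge equals the tax, 29.
Welfare loss = ½ × 29.8969 × 29 = 433.51.

433.51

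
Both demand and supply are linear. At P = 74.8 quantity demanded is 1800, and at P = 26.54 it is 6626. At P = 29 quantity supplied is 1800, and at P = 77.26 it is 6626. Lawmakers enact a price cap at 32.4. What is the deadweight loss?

Demand slope = (26.54 − 74.8)/(6626 − 1800) = −0.01, so P = 92.8 − 0.01Q.
Supply slope = (77.26 − 29)/(6626 − 1800) = 0.01, so P = 11 + 0.01Q.
Competitive equilibrium: 92.8 − 0.01Q = 11 + 0.01Q → Q* = 4090, P* = 51.9.
At the ceiling P = 32.4, quantity supplied = (32.4 − 11)/0.01 = 2140.
Willingness to pay at Q' = 2140: 92.8 − 0.01·2140 = 71.4.
ΔQ = 4090 − 2140 = 1950; wedge = 71.4 − 32.4 = 39.
DWL = ½ × 1950 × 39 = 38025.

38025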